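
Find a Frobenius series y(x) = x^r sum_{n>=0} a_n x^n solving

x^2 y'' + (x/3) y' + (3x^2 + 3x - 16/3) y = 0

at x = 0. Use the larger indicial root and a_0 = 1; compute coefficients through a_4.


Write in Frobenius form y'' + (p(x)/x) y' + (q(x)/x^2) y = 0:
  p(x) = 1/3,  q(x) = 3x^2 + 3x - 16/3.
Indicial equation: r(r-1) + (1/3) r + (-16/3) = 0 -> roots r_1 = 8/3, r_2 = -2.
Take r = r_1 = 8/3. Let y(x) = x^r sum_{n>=0} a_n x^n with a_0 = 1.
Substitute y = x^r sum a_n x^n and match x^{r+n}. The recurrence is
  D(n) a_n + 3 a_{n-1} + 3 a_{n-2} = 0,  where D(n) = (r+n)(r+n-1) + (1/3)(r+n) + (-16/3).
  a_n = [-3 a_{n-1} - 3 a_{n-2}] / D(n).
Since the indicial polynomial factors as (r - r_1)(r - r_2), D(n) = (r_1 + n - r_1)(r_1 + n - r_2) = n(n + 14/3).
Evaluating step by step (a_0 = 1):
  n = 1: D(1) = 1(1 + 14/3) = 17/3; numerator = -3(1) = -3; a_1 = (-3)/(17/3) = -9/17
  n = 2: D(2) = 2(2 + 14/3) = 40/3; numerator = -3(-9/17) - 3(1) = -24/17; a_2 = (-24/17)/(40/3) = -9/85
  n = 3: D(3) = 3(3 + 14/3) = 23; numerator = -3(-9/85) - 3(-9/17) = 162/85; a_3 = (162/85)/(23) = 162/1955
  n = 4: D(4) = 4(4 + 14/3) = 104/3; numerator = -3(162/1955) - 3(-9/85) = 27/391; a_4 = (27/391)/(104/3) = 81/40664

r = 8/3; a_0 = 1; a_1 = -9/17; a_2 = -9/85; a_3 = 162/1955; a_4 = 81/40664


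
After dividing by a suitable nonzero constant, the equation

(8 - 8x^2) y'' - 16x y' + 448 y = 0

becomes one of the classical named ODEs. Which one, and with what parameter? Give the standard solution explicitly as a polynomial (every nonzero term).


All three coefficients share the factor 8; dividing through by 8 gives  (1 - x^2) y'' - 2x y' + 56 y = 0.
This matches the Legendre equation (1 - x^2) y'' - 2x y' + n(n+1) y = 0 (note the -2x y' term) with n(n+1) = 56, so n = 7; the polynomial solution is P_7(x).
With y = sum_k a_k x^k, matching x^k gives (k+2)(k+1) a_{k+2} = [k(k+1) - n(n+1)] a_k = (k - 7)(k + 8) a_k. The right side vanishes at k = 7, so the series with the parity of 7 terminates at degree 7.
Standard normalization (P_n(1) = 1): leading coefficient (2n)!/(2^n (n!)^2) = 87178291200/(128*25401600) = 429/16, so a_7 = 429/16. Work downward with a_k = (k+1)(k+2) a_{k+2} / ((k - 7)(k + 8)):
  a_5 = (6)(7)(429/16) / ((5 - 7)(5 + 8)) = (9009/8)/(-26) = -693/16
  a_3 = (4)(5)(-693/16) / ((3 - 7)(3 + 8)) = (-3465/4)/(-44) = 315/16
  a_1 = (2)(3)(315/16) / ((1 - 7)(1 + 8)) = (945/8)/(-54) = -35/16
Hence P_7(x) = 429 x^7/16 - 693 x^5/16 + 315 x^3/16 - 35 x/16.

P_7(x); series = 429 x^7/16 - 693 x^5/16 + 315 x^3/16 - 35 x/16


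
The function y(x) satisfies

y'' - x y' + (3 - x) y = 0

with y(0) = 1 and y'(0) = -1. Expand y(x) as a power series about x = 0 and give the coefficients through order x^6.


Ansatz: y(x) = sum_{n>=0} a_n x^n, so y'(x) = sum_{n>=1} n a_n x^(n-1) and y''(x) = sum_{n>=2} n(n-1) a_n x^(n-2).
Substitute into P(x) y'' + Q(x) y' + R(x) y = 0 with P(x) = 1, Q(x) = -x, R(x) = 3 - x, and match powers of x.
Initial conditions: a_0 = 1, a_1 = -1.
Setting the coefficient of each power of x to zero and solving order by order (substituting the coefficients already found):
  x^0: 2 a_2 + 3 a_0 = 0  ->  2 a_2 = -3 a_0 = -3  ->  a_2 = -3/2
  x^1: 6 a_3 + 2 a_1 - a_0 = 0  ->  6 a_3 = -2 a_1 + a_0 = 3  ->  a_3 = 1/2
  x^2: 12 a_4 + a_2 - a_1 = 0  ->  12 a_4 = -a_2 + a_1 = 1/2  ->  a_4 = 1/24
  x^3: 20 a_5 - a_2 = 0  ->  20 a_5 = a_2 = -3/2  ->  a_5 = -3/40
  x^4: 30 a_6 - a_4 - a_3 = 0  ->  30 a_6 = a_4 + a_3 = 13/24  ->  a_6 = 13/720
Truncated series: y(x) = 1 - x - (3/2) x^2 + (1/2) x^3 + (1/24) x^4 - (3/40) x^5 + (13/720) x^6 + O(x^7).

a_0 = 1; a_1 = -1; a_2 = -3/2; a_3 = 1/2; a_4 = 1/24; a_5 = -3/40; a_6 = 13/720


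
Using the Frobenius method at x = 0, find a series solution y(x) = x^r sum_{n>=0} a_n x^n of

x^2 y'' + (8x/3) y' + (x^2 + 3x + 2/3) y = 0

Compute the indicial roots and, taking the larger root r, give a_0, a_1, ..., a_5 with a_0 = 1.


Write in Frobenius form y'' + (p(x)/x) y' + (q(x)/x^2) y = 0:
  p(x) = 8/3,  q(x) = x^2 + 3x + 2/3.
Indicial equation: r(r-1) + (8/3) r + (2/3) = 0 -> roots r_1 = -2/3, r_2 = -1.
Take r = r_1 = -2/3. Let y(x) = x^r sum_{n>=0} a_n x^n with a_0 = 1.
Substitute y = x^r sum a_n x^n and match x^{r+n}. The recurrence is
  D(n) a_n + 3 a_{n-1} + 1 a_{n-2} = 0,  where D(n) = (r+n)(r+n-1) + (8/3)(r+n) + (2/3).
  a_n = [-3 a_{n-1} - 1 a_{n-2}] / D(n).
Since the indicial polynomial factors as (r - r_1)(r - r_2), D(n) = (r_1 + n - r_1)(r_1 + n - r_2) = n(n + 1/3).
Evaluating step by step (a_0 = 1):
  n = 1: D(1) = 1(1 + 1/3) = 4/3; numerator = -3(1) = -3; a_1 = (-3)/(4/3) = -9/4
  n = 2: D(2) = 2(2 + 1/3) = 14/3; numerator = -3(-9/4) - 1(1) = 23/4; a_2 = (23/4)/(14/3) = 69/56
  n = 3: D(3) = 3(3 + 1/3) = 10; numerator = -3(69/56) - 1(-9/4) = -81/56; a_3 = (-81/56)/(10) = -81/560
  n = 4: D(4) = 4(4 + 1/3) = 52/3; numerator = -3(-81/560) - 1(69/56) = -447/560; a_4 = (-447/560)/(52/3) = -1341/29120
  n = 5: D(5) = 5(5 + 1/3) = 80/3; numerator = -3(-1341/29120) - 1(-81/560) = 1647/5824; a_5 = (1647/5824)/(80/3) = 4941/465920

r = -2/3; a_0 = 1; a_1 = -9/4; a_2 = 69/56; a_3 = -81/560; a_4 = -1341/29120; a_5 = 4941/465920


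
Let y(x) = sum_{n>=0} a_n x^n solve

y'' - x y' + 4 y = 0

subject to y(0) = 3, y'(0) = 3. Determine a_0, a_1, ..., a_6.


Ansatz: y(x) = sum_{n>=0} a_n x^n, so y'(x) = sum_{n>=1} n a_n x^(n-1) and y''(x) = sum_{n>=2} n(n-1) a_n x^(n-2).
Substitute into P(x) y'' + Q(x) y' + R(x) y = 0 with P(x) = 1, Q(x) = -x, R(x) = 4, and match powers of x.
Initial conditions: a_0 = 3, a_1 = 3.
Setting the coefficient of each power of x to zero and solving order by order (substituting the coefficients already found):
  x^0: 2 a_2 + 4 a_0 = 0  ->  2 a_2 = -4 a_0 = -12  ->  a_2 = -6
  x^1: 6 a_3 + 3 a_1 = 0  ->  6 a_3 = -3 a_1 = -9  ->  a_3 = -3/2
  x^2: 12 a_4 + 2 a_2 = 0  ->  12 a_4 = -2 a_2 = 12  ->  a_4 = 1
  x^3: 20 a_5 + a_3 = 0  ->  20 a_5 = -a_3 = 3/2  ->  a_5 = 3/40
  x^4: 30 a_6 = 0  ->  a_6 = 0
Truncated series: y(x) = 3 + 3 x - 6 x^2 - (3/2) x^3 + x^4 + (3/40) x^5 + O(x^7).

a_0 = 3; a_1 = 3; a_2 = -6; a_3 = -3/2; a_4 = 1; a_5 = 3/40; a_6 = 0


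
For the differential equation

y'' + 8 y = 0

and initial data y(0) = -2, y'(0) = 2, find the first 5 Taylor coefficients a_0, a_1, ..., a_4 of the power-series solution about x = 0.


Ansatz: y(x) = sum_{n>=0} a_n x^n, so y'(x) = sum_{n>=1} n a_n x^(n-1) and y''(x) = sum_{n>=2} n(n-1) a_n x^(n-2).
Substitute into P(x) y'' + Q(x) y' + R(x) y = 0 with P(x) = 1, Q(x) = 0, R(x) = 8, and match powers of x.
Initial conditions: a_0 = -2, a_1 = 2.
Setting the coefficient of each power of x to zero and solving order by order (substituting the coefficients already found):
  x^0: 2 a_2 + 8 a_0 = 0  ->  2 a_2 = -8 a_0 = 16  ->  a_2 = 8
  x^1: 6 a_3 + 8 a_1 = 0  ->  6 a_3 = -8 a_1 = -16  ->  a_3 = -8/3
  x^2: 12 a_4 + 8 a_2 = 0  ->  12 a_4 = -8 a_2 = -64  ->  a_4 = -16/3
Truncated series: y(x) = -2 + 2 x + 8 x^2 - (8/3) x^3 - (16/3) x^4 + O(x^5).

a_0 = -2; a_1 = 2; a_2 = 8; a_3 = -8/3; a_4 = -16/3


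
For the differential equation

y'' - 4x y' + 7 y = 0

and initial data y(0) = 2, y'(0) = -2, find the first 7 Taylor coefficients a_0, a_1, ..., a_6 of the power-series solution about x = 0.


Ansatz: y(x) = sum_{n>=0} a_n x^n, so y'(x) = sum_{n>=1} n a_n x^(n-1) and y''(x) = sum_{n>=2} n(n-1) a_n x^(n-2).
Substitute into P(x) y'' + Q(x) y' + R(x) y = 0 with P(x) = 1, Q(x) = -4x, R(x) = 7, and match powers of x.
Initial conditions: a_0 = 2, a_1 = -2.
Setting the coefficient of each power of x to zero and solving order by order (substituting the coefficients already found):
  x^0: 2 a_2 + 7 a_0 = 0  ->  2 a_2 = -7 a_0 = -14  ->  a_2 = -7
  x^1: 6 a_3 + 3 a_1 = 0  ->  6 a_3 = -3 a_1 = 6  ->  a_3 = 1
  x^2: 12 a_4 - a_2 = 0  ->  12 a_4 = a_2 = -7  ->  a_4 = -7/12
  x^3: 20 a_5 - 5 a_3 = 0  ->  20 a_5 = 5 a_3 = 5  ->  a_5 = 1/4
  x^4: 30 a_6 - 9 a_4 = 0  ->  30 a_6 = 9 a_4 = -21/4  ->  a_6 = -7/40
Truncated series: y(x) = 2 - 2 x - 7 x^2 + x^3 - (7/12) x^4 + (1/4) x^5 - (7/40) x^6 + O(x^7).

a_0 = 2; a_1 = -2; a_2 = -7; a_3 = 1; a_4 = -7/12; a_5 = 1/4; a_6 = -7/40


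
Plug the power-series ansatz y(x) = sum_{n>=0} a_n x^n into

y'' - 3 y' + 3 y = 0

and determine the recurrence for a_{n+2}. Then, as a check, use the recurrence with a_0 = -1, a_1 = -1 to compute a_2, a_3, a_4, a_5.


Substitute y = sum_n a_n x^n.
y''(x) has coefficient (n+2)(n+1) a_{n+2} at x^n;
-3 y'(x) has coefficient -3 (n+1) a_{n+1} at x^n;
3 y(x) has coefficient 3 a_n at x^n.
Matching x^n: (n+2)(n+1) a_{n+2} - 3 (n+1) a_{n+1} + 3 a_n = 0.
Thus a_{n+2} = [3 (n+1) a_{n+1} - 3 a_n] / ((n+1)(n+2)).

Check with a_0 = -1, a_1 = -1 (apply the recurrence for n = 0, 1, 2, 3): a_0 = -1, a_1 = -1, a_2 = 0, a_3 = 1/2, a_4 = 3/8, a_5 = 3/20.

a_(n+2) = [3 (n+1) a_(n+1) - 3 a_n] / ((n+1)(n+2)); check: a_0 = -1, a_1 = -1, a_2 = 0, a_3 = 1/2, a_4 = 3/8, a_5 = 3/20


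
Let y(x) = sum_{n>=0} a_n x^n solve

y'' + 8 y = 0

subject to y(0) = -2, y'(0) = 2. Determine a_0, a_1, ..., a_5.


Ansatz: y(x) = sum_{n>=0} a_n x^n, so y'(x) = sum_{n>=1} n a_n x^(n-1) and y''(x) = sum_{n>=2} n(n-1) a_n x^(n-2).
Substitute into P(x) y'' + Q(x) y' + R(x) y = 0 with P(x) = 1, Q(x) = 0, R(x) = 8, and match powers of x.
Initial conditions: a_0 = -2, a_1 = 2.
Setting the coefficient of each power of x to zero and solving order by order (substituting the coefficients already found):
  x^0: 2 a_2 + 8 a_0 = 0  ->  2 a_2 = -8 a_0 = 16  ->  a_2 = 8
  x^1: 6 a_3 + 8 a_1 = 0  ->  6 a_3 = -8 a_1 = -16  ->  a_3 = -8/3
  x^2: 12 a_4 + 8 a_2 = 0  ->  12 a_4 = -8 a_2 = -64  ->  a_4 = -16/3
  x^3: 20 a_5 + 8 a_3 = 0  ->  20 a_5 = -8 a_3 = 64/3  ->  a_5 = 16/15
Truncated series: y(x) = -2 + 2 x + 8 x^2 - (8/3) x^3 - (16/3) x^4 + (16/15) x^5 + O(x^6).

a_0 = -2; a_1 = 2; a_2 = 8; a_3 = -8/3; a_4 = -16/3; a_5 = 16/15


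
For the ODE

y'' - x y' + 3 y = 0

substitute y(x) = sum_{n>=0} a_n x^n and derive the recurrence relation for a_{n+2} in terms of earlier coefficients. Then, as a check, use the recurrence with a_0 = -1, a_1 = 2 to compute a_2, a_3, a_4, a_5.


Substitute y = sum_n a_n x^n.
y''(x) has coefficient (n+2)(n+1) a_{n+2} at x^n;
-x y'(x) has coefficient -n a_n at x^n (shift);
3 y(x) has coefficient 3 a_n at x^n.
Matching x^n: (n+2)(n+1) a_{n+2} + (-n + 3) a_n = 0.
Thus a_{n+2} = (n - 3) / ((n+1)(n+2)) * a_n.

Check with a_0 = -1, a_1 = 2 (apply the recurrence for n = 0, 1, 2, 3): a_0 = -1, a_1 = 2, a_2 = 3/2, a_3 = -2/3, a_4 = -1/8, a_5 = 0.

a_(n+2) = (n - 3) / ((n+1)(n+2)) * a_n; check: a_0 = -1, a_1 = 2, a_2 = 3/2, a_3 = -2/3, a_4 = -1/8, a_5 = 0


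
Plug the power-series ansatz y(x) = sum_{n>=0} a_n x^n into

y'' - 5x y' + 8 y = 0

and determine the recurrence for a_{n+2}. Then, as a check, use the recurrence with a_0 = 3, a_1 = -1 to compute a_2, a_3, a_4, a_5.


Substitute y = sum_n a_n x^n.
y''(x) has coefficient (n+2)(n+1) a_{n+2} at x^n;
-5 x y'(x) has coefficient -5 n a_n at x^n (shift);
8 y(x) has coefficient 8 a_n at x^n.
Matching x^n: (n+2)(n+1) a_{n+2} + (-5n + 8) a_n = 0.
Thus a_{n+2} = (5n - 8) / ((n+1)(n+2)) * a_n.

Check with a_0 = 3, a_1 = -1 (apply the recurrence for n = 0, 1, 2, 3): a_0 = 3, a_1 = -1, a_2 = -12, a_3 = 1/2, a_4 = -2, a_5 = 7/40.

a_(n+2) = (5n - 8) / ((n+1)(n+2)) * a_n; check: a_0 = 3, a_1 = -1, a_2 = -12, a_3 = 1/2, a_4 = -2, a_5 = 7/40


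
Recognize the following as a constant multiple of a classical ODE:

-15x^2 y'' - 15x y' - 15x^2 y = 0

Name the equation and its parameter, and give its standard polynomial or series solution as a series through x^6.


All three coefficients share the factor -15; dividing through by -15 gives  x^2 y'' + x y' + x^2 y = 0.
This matches the Bessel equation x^2 y'' + x y' + (x^2 - nu^2) y = 0 with nu^2 = 0, so nu = 0; the solution bounded at x = 0 is J_0(x).
Frobenius at x = 0: indicial roots ±nu; for r = nu the recurrence k(k + 2nu) c_k = -c_{k-2} gives the standard series J_nu(x) = sum_{k>=0} (-1)^k / (k! (k+nu)!) (x/2)^(2k+nu). Evaluate the first 4 terms:
  k = 0: (-1)^0 / (0! * 0! * 2^0) x^0 = 1/(1*1*1) x^0 = (1) x^0
  k = 1: (-1)^1 / (1! * 1! * 2^2) x^2 = -1/(1*1*4) x^2 = (-1/4) x^2
  k = 2: (-1)^2 / (2! * 2! * 2^4) x^4 = 1/(2*2*16) x^4 = (1/64) x^4
  k = 3: (-1)^3 / (3! * 3! * 2^6) x^6 = -1/(6*6*64) x^6 = (-1/2304) x^6
Hence J_0(x) = -x^6/2304 + x^4/64 - x^2/4 + 1 + ....

J_0(x); series = -x^6/2304 + x^4/64 - x^2/4 + 1


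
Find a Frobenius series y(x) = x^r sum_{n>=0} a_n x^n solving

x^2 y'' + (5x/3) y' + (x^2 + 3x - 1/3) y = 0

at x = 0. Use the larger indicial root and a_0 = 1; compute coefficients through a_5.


Write in Frobenius form y'' + (p(x)/x) y' + (q(x)/x^2) y = 0:
  p(x) = 5/3,  q(x) = x^2 + 3x - 1/3.
Indicial equation: r(r-1) + (5/3) r + (-1/3) = 0 -> roots r_1 = 1/3, r_2 = -1.
Take r = r_1 = 1/3. Let y(x) = x^r sum_{n>=0} a_n x^n with a_0 = 1.
Substitute y = x^r sum a_n x^n and match x^{r+n}. The recurrence is
  D(n) a_n + 3 a_{n-1} + 1 a_{n-2} = 0,  where D(n) = (r+n)(r+n-1) + (5/3)(r+n) + (-1/3).
  a_n = [-3 a_{n-1} - 1 a_{n-2}] / D(n).
Since the indicial polynomial factors as (r - r_1)(r - r_2), D(n) = (r_1 + n - r_1)(r_1 + n - r_2) = n(n + 4/3).
Evaluating step by step (a_0 = 1):
  n = 1: D(1) = 1(1 + 4/3) = 7/3; numerator = -3(1) = -3; a_1 = (-3)/(7/3) = -9/7
  n = 2: D(2) = 2(2 + 4/3) = 20/3; numerator = -3(-9/7) - 1(1) = 20/7; a_2 = (20/7)/(20/3) = 3/7
  n = 3: D(3) = 3(3 + 4/3) = 13; numerator = -3(3/7) - 1(-9/7) = 0; a_3 = (0)/(13) = 0
  n = 4: D(4) = 4(4 + 4/3) = 64/3; numerator = -3(0) - 1(3/7) = -3/7; a_4 = (-3/7)/(64/3) = -9/448
  n = 5: D(5) = 5(5 + 4/3) = 95/3; numerator = -3(-9/448) - 1(0) = 27/448; a_5 = (27/448)/(95/3) = 81/42560

r = 1/3; a_0 = 1; a_1 = -9/7; a_2 = 3/7; a_3 = 0; a_4 = -9/448; a_5 = 81/42560


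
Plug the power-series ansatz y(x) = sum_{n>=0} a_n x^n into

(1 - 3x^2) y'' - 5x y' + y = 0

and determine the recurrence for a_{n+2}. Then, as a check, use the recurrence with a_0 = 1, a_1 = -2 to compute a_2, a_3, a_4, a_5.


Substitute y = sum_n a_n x^n.
(1 - 3 x^2) y'' contributes (n+2)(n+1) a_{n+2} - 3 n(n-1) a_n at x^n.
-5 x y'(x) contributes -5 n a_n at x^n.
y(x) contributes 1 a_n at x^n.
Matching x^n: (n+2)(n+1) a_{n+2} + (-3 n(n-1) - 5 n + 1) a_n = 0.
Thus a_{n+2} = (3 n(n-1) + 5 n - 1) / ((n+1)(n+2)) * a_n.

Check with a_0 = 1, a_1 = -2 (apply the recurrence for n = 0, 1, 2, 3): a_0 = 1, a_1 = -2, a_2 = -1/2, a_3 = -4/3, a_4 = -5/8, a_5 = -32/15.

a_(n+2) = (3 n(n-1) + 5 n - 1) / ((n+1)(n+2)) * a_n; check: a_0 = 1, a_1 = -2, a_2 = -1/2, a_3 = -4/3, a_4 = -5/8, a_5 = -32/15


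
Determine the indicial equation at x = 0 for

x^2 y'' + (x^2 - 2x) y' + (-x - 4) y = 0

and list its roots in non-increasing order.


Divide by x^2 to reach normal form y'' + P_1(x) y' + P_2(x) y = 0 with P_1(x) = 1 - 2/x and P_2(x) = -1/x - 4/x^2.
x = 0 is a singular point because the y'-coefficient 1 - 2/x has a pole at x = 0 and the y-coefficient -1/x - 4/x^2 has a pole at x = 0.
It is a regular singular point because x P_1(x) = p(x) = x - 2 and x^2 P_2(x) = q(x) = -x - 4 are polynomials, hence analytic at x = 0.
p(0) = -2,  q(0) = -4.
Indicial equation: r(r-1) + p(0) r + q(0) = 0, i.e. r^2 + (p(0) - 1) r + q(0) = 0, i.e. r^2 - 3 r - 4 = 0.
Discriminant: (-3)^2 - 4(-4) = 25, so r = (3 ± 5)/2.
Solving: r_1 = 4, r_2 = -1.

indicial: r^2 - 3 r - 4 = 0; roots r_1 = 4, r_2 = -1


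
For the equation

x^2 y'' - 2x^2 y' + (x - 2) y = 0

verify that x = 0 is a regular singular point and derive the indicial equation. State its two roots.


Divide by x^2 to reach normal form y'' + P_1(x) y' + P_2(x) y = 0 with P_1(x) = -2 and P_2(x) = 1/x - 2/x^2.
x = 0 is a singular point because the y-coefficient 1/x - 2/x^2 has a pole at x = 0.
It is a regular singular point because x P_1(x) = p(x) = -2x and x^2 P_2(x) = q(x) = x - 2 are polynomials, hence analytic at x = 0.
p(0) = 0,  q(0) = -2.
Indicial equation: r(r-1) + p(0) r + q(0) = 0, i.e. r^2 + (p(0) - 1) r + q(0) = 0, i.e. r^2 - 1 r - 2 = 0.
Discriminant: (-1)^2 - 4(-2) = 9, so r = (1 ± 3)/2.
Solving: r_1 = 2, r_2 = -1.

indicial: r^2 - 1 r - 2 = 0; roots r_1 = 2, r_2 = -1


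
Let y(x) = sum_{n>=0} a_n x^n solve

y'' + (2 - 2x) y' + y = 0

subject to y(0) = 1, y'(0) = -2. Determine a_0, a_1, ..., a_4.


Ansatz: y(x) = sum_{n>=0} a_n x^n, so y'(x) = sum_{n>=1} n a_n x^(n-1) and y''(x) = sum_{n>=2} n(n-1) a_n x^(n-2).
Substitute into P(x) y'' + Q(x) y' + R(x) y = 0 with P(x) = 1, Q(x) = 2 - 2x, R(x) = 1, and match powers of x.
Initial conditions: a_0 = 1, a_1 = -2.
Setting the coefficient of each power of x to zero and solving order by order (substituting the coefficients already found):
  x^0: 2 a_2 + 2 a_1 + a_0 = 0  ->  2 a_2 = -2 a_1 - a_0 = 3  ->  a_2 = 3/2
  x^1: 6 a_3 + 4 a_2 - a_1 = 0  ->  6 a_3 = -4 a_2 + a_1 = -8  ->  a_3 = -4/3
  x^2: 12 a_4 + 6 a_3 - 3 a_2 = 0  ->  12 a_4 = -6 a_3 + 3 a_2 = 25/2  ->  a_4 = 25/24
Truncated series: y(x) = 1 - 2 x + (3/2) x^2 - (4/3) x^3 + (25/24) x^4 + O(x^5).

a_0 = 1; a_1 = -2; a_2 = 3/2; a_3 = -4/3; a_4 = 25/24


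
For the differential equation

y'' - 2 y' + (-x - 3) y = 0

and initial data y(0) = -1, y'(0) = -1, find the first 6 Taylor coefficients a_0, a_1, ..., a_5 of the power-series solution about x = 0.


Ansatz: y(x) = sum_{n>=0} a_n x^n, so y'(x) = sum_{n>=1} n a_n x^(n-1) and y''(x) = sum_{n>=2} n(n-1) a_n x^(n-2).
Substitute into P(x) y'' + Q(x) y' + R(x) y = 0 with P(x) = 1, Q(x) = -2, R(x) = -x - 3, and match powers of x.
Initial conditions: a_0 = -1, a_1 = -1.
Setting the coefficient of each power of x to zero and solving order by order (substituting the coefficients already found):
  x^0: 2 a_2 - 2 a_1 - 3 a_0 = 0  ->  2 a_2 = 2 a_1 + 3 a_0 = -5  ->  a_2 = -5/2
  x^1: 6 a_3 - 4 a_2 - 3 a_1 - a_0 = 0  ->  6 a_3 = 4 a_2 + 3 a_1 + a_0 = -14  ->  a_3 = -7/3
  x^2: 12 a_4 - 6 a_3 - 3 a_2 - a_1 = 0  ->  12 a_4 = 6 a_3 + 3 a_2 + a_1 = -45/2  ->  a_4 = -15/8
  x^3: 20 a_5 - 8 a_4 - 3 a_3 - a_2 = 0  ->  20 a_5 = 8 a_4 + 3 a_3 + a_2 = -49/2  ->  a_5 = -49/40
Truncated series: y(x) = -1 - x - (5/2) x^2 - (7/3) x^3 - (15/8) x^4 - (49/40) x^5 + O(x^6).

a_0 = -1; a_1 = -1; a_2 = -5/2; a_3 = -7/3; a_4 = -15/8; a_5 = -49/40


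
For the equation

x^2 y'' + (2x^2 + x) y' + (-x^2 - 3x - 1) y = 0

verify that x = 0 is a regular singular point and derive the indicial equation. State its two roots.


Divide by x^2 to reach normal form y'' + P_1(x) y' + P_2(x) y = 0 with P_1(x) = 2 + 1/x and P_2(x) = -1 - 3/x - 1/x^2.
x = 0 is a singular point because the y'-coefficient 2 + 1/x has a pole at x = 0 and the y-coefficient -1 - 3/x - 1/x^2 has a pole at x = 0.
It is a regular singular point because x P_1(x) = p(x) = 2x + 1 and x^2 P_2(x) = q(x) = -x^2 - 3x - 1 are polynomials, hence analytic at x = 0.
p(0) = 1,  q(0) = -1.
Indicial equation: r(r-1) + p(0) r + q(0) = 0, i.e. r^2 + (p(0) - 1) r + q(0) = 0, i.e. r^2 - 1 = 0.
Discriminant: (0)^2 - 4(-1) = 4, so r = (0 ± 2)/2.
Solving: r_1 = 1, r_2 = -1.

indicial: r^2 - 1 = 0; roots r_1 = 1, r_2 = -1


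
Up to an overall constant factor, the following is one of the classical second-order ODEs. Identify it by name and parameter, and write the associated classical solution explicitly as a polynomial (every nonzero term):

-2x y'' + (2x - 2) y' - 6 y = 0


All three coefficients share the factor -2; dividing through by -2 gives  x y'' + (1 - x) y' + 3 y = 0.
This matches the Laguerre equation x y'' + (1 - x) y' + n y = 0 with n = 3; the polynomial solution is L_3(x).
With y = sum_k a_k x^k, matching x^k gives (k+1)k a_{k+1} + (k+1) a_{k+1} - k a_k + n a_k = 0, i.e. (k+1)^2 a_{k+1} = (k - n) a_k = (k - 3) a_k. The right side vanishes at k = 3, so the series terminates at degree 3.
Standard normalization L_n(0) = 1 gives a_0 = 1. Work upward with a_{k+1} = (k - 3) a_k / (k+1)^2:
  a_1 = (0 - 3)(1) / 1^2 = -3/1 = -3
  a_2 = (1 - 3)(-3) / 2^2 = 6/4 = 3/2
  a_3 = (2 - 3)(3/2) / 3^2 = (-3/2)/9 = -1/6
Hence L_3(x) = -x^3/6 + 3 x^2/2 - 3 x + 1.

L_3(x); series = -x^3/6 + 3 x^2/2 - 3 x + 1


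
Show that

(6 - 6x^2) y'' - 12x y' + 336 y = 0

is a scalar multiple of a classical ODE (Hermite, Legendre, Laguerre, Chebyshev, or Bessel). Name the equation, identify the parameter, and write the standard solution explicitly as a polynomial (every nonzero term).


All three coefficients share the factor 6; dividing through by 6 gives  (1 - x^2) y'' - 2x y' + 56 y = 0.
This matches the Legendre equation (1 - x^2) y'' - 2x y' + n(n+1) y = 0 (note the -2x y' term) with n(n+1) = 56, so n = 7; the polynomial solution is P_7(x).
With y = sum_k a_k x^k, matching x^k gives (k+2)(k+1) a_{k+2} = [k(k+1) - n(n+1)] a_k = (k - 7)(k + 8) a_k. The right side vanishes at k = 7, so the series with the parity of 7 terminates at degree 7.
Standard normalization (P_n(1) = 1): leading coefficient (2n)!/(2^n (n!)^2) = 87178291200/(128*25401600) = 429/16, so a_7 = 429/16. Work downward with a_k = (k+1)(k+2) a_{k+2} / ((k - 7)(k + 8)):
  a_5 = (6)(7)(429/16) / ((5 - 7)(5 + 8)) = (9009/8)/(-26) = -693/16
  a_3 = (4)(5)(-693/16) / ((3 - 7)(3 + 8)) = (-3465/4)/(-44) = 315/16
  a_1 = (2)(3)(315/16) / ((1 - 7)(1 + 8)) = (945/8)/(-54) = -35/16
Hence P_7(x) = 429 x^7/16 - 693 x^5/16 + 315 x^3/16 - 35 x/16.

P_7(x); series = 429 x^7/16 - 693 x^5/16 + 315 x^3/16 - 35 x/16


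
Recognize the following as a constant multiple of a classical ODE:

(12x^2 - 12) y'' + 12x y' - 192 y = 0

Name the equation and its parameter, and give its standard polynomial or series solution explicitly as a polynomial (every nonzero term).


All three coefficients share the factor -12; dividing through by -12 gives  (1 - x^2) y'' - x y' + 16 y = 0.
This matches the Chebyshev equation (1 - x^2) y'' - x y' + n^2 y = 0 (note the -x y' term, not -2x y') with n^2 = 16, so n = 4; the polynomial solution is T_4(x).
With y = sum_k a_k x^k, matching x^k gives (k+2)(k+1) a_{k+2} = (k^2 - n^2) a_k = (k - 4)(k + 4) a_k. The right side vanishes at k = 4, so the series with the parity of 4 terminates at degree 4.
Standard normalization: leading coefficient of T_n is 2^(n-1), so a_4 = 2^3 = 8. Work downward with a_k = (k+1)(k+2) a_{k+2} / ((k - 4)(k + 4)):
  a_2 = (3)(4)(8) / ((2 - 4)(2 + 4)) = 96/(-12) = -8
  a_0 = (1)(2)(-8) / ((0 - 4)(0 + 4)) = -16/(-16) = 1
Hence T_4(x) = 8 x^4 - 8 x^2 + 1.

T_4(x); series = 8 x^4 - 8 x^2 + 1


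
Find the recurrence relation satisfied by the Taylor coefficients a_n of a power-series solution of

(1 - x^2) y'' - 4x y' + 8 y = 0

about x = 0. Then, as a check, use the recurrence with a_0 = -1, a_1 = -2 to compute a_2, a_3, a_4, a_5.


Substitute y = sum_n a_n x^n.
(1 - 1 x^2) y'' contributes (n+2)(n+1) a_{n+2} - n(n-1) a_n at x^n.
-4 x y'(x) contributes -4 n a_n at x^n.
8 y(x) contributes 8 a_n at x^n.
Matching x^n: (n+2)(n+1) a_{n+2} + (-n(n-1) - 4 n + 8) a_n = 0.
Thus a_{n+2} = (n(n-1) + 4 n - 8) / ((n+1)(n+2)) * a_n.

Check with a_0 = -1, a_1 = -2 (apply the recurrence for n = 0, 1, 2, 3): a_0 = -1, a_1 = -2, a_2 = 4, a_3 = 4/3, a_4 = 2/3, a_5 = 2/3.

a_(n+2) = (n(n-1) + 4 n - 8) / ((n+1)(n+2)) * a_n; check: a_0 = -1, a_1 = -2, a_2 = 4, a_3 = 4/3, a_4 = 2/3, a_5 = 2/3


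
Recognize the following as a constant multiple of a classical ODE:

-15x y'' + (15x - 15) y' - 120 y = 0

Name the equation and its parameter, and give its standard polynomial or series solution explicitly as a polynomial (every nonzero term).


All three coefficients share the factor -15; dividing through by -15 gives  x y'' + (1 - x) y' + 8 y = 0.
This matches the Laguerre equation x y'' + (1 - x) y' + n y = 0 with n = 8; the polynomial solution is L_8(x).
With y = sum_k a_k x^k, matching x^k gives (k+1)k a_{k+1} + (k+1) a_{k+1} - k a_k + n a_k = 0, i.e. (k+1)^2 a_{k+1} = (k - n) a_k = (k - 8) a_k. The right side vanishes at k = 8, so the series terminates at degree 8.
Standard normalization L_n(0) = 1 gives a_0 = 1. Work upward with a_{k+1} = (k - 8) a_k / (k+1)^2:
  a_1 = (0 - 8)(1) / 1^2 = -8/1 = -8
  a_2 = (1 - 8)(-8) / 2^2 = 56/4 = 14
  a_3 = (2 - 8)(14) / 3^2 = -84/9 = -28/3
  a_4 = (3 - 8)(-28/3) / 4^2 = (140/3)/16 = 35/12
  a_5 = (4 - 8)(35/12) / 5^2 = (-35/3)/25 = -7/15
  a_6 = (5 - 8)(-7/15) / 6^2 = (7/5)/36 = 7/180
  a_7 = (6 - 8)(7/180) / 7^2 = (-7/90)/49 = -1/630
  a_8 = (7 - 8)(-1/630) / 8^2 = (1/630)/64 = 1/40320
Hence L_8(x) = x^8/40320 - x^7/630 + 7 x^6/180 - 7 x^5/15 + 35 x^4/12 - 28 x^3/3 + 14 x^2 - 8 x + 1.

L_8(x); series = x^8/40320 - x^7/630 + 7 x^6/180 - 7 x^5/15 + 35 x^4/12 - 28 x^3/3 + 14 x^2 - 8 x + 1


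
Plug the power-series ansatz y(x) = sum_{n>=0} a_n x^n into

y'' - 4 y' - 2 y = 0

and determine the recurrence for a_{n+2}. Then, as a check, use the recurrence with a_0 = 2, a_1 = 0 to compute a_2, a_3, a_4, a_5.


Substitute y = sum_n a_n x^n.
y''(x) has coefficient (n+2)(n+1) a_{n+2} at x^n;
-4 y'(x) has coefficient -4 (n+1) a_{n+1} at x^n;
-2 y(x) has coefficient -2 a_n at x^n.
Matching x^n: (n+2)(n+1) a_{n+2} - 4 (n+1) a_{n+1} - 2 a_n = 0.
Thus a_{n+2} = [4 (n+1) a_{n+1} + 2 a_n] / ((n+1)(n+2)).

Check with a_0 = 2, a_1 = 0 (apply the recurrence for n = 0, 1, 2, 3): a_0 = 2, a_1 = 0, a_2 = 2, a_3 = 8/3, a_4 = 3, a_5 = 8/3.

a_(n+2) = [4 (n+1) a_(n+1) + 2 a_n] / ((n+1)(n+2)); check: a_0 = 2, a_1 = 0, a_2 = 2, a_3 = 8/3, a_4 = 3, a_5 = 8/3


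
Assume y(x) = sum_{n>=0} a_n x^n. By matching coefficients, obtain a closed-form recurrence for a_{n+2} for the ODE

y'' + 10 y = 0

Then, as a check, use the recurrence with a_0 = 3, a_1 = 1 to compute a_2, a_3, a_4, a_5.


Substitute y = sum_n a_n x^n into y'' + (const) y = 0.
y''(x) = sum_{n>=0} (n+2)(n+1) a_{n+2} x^n.
The ODE becomes sum_n [(n+2)(n+1) a_{n+2} + 10 a_n] x^n = 0.
Setting each coefficient to zero gives the recurrence:
  (n+2)(n+1) a_{n+2} + 10 a_n = 0,
  a_{n+2} = -10 / ((n+1)(n+2)) a_n.

Check with a_0 = 3, a_1 = 1 (apply the recurrence for n = 0, 1, 2, 3): a_0 = 3, a_1 = 1, a_2 = -15, a_3 = -5/3, a_4 = 25/2, a_5 = 5/6.

a_{n+2} = -10/((n+1)(n+2)) * a_n; check: a_0 = 3, a_1 = 1, a_2 = -15, a_3 = -5/3, a_4 = 25/2, a_5 = 5/6


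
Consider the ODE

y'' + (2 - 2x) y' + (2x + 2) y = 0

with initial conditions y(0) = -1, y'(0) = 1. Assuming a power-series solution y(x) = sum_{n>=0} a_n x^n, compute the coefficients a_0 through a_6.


Ansatz: y(x) = sum_{n>=0} a_n x^n, so y'(x) = sum_{n>=1} n a_n x^(n-1) and y''(x) = sum_{n>=2} n(n-1) a_n x^(n-2).
Substitute into P(x) y'' + Q(x) y' + R(x) y = 0 with P(x) = 1, Q(x) = 2 - 2x, R(x) = 2x + 2, and match powers of x.
Initial conditions: a_0 = -1, a_1 = 1.
Setting the coefficient of each power of x to zero and solving order by order (substituting the coefficients already found):
  x^0: 2 a_2 + 2 a_1 + 2 a_0 = 0  ->  2 a_2 = -2 a_1 - 2 a_0 = 0  ->  a_2 = 0
  x^1: 6 a_3 + 4 a_2 + 2 a_0 = 0  ->  6 a_3 = -4 a_2 - 2 a_0 = 2  ->  a_3 = 1/3
  x^2: 12 a_4 + 6 a_3 - 2 a_2 + 2 a_1 = 0  ->  12 a_4 = -6 a_3 + 2 a_2 - 2 a_1 = -4  ->  a_4 = -1/3
  x^3: 20 a_5 + 8 a_4 - 4 a_3 + 2 a_2 = 0  ->  20 a_5 = -8 a_4 + 4 a_3 - 2 a_2 = 4  ->  a_5 = 1/5
  x^4: 30 a_6 + 10 a_5 - 6 a_4 + 2 a_3 = 0  ->  30 a_6 = -10 a_5 + 6 a_4 - 2 a_3 = -14/3  ->  a_6 = -7/45
Truncated series: y(x) = -1 + x + (1/3) x^3 - (1/3) x^4 + (1/5) x^5 - (7/45) x^6 + O(x^7).

a_0 = -1; a_1 = 1; a_2 = 0; a_3 = 1/3; a_4 = -1/3; a_5 = 1/5; a_6 = -7/45


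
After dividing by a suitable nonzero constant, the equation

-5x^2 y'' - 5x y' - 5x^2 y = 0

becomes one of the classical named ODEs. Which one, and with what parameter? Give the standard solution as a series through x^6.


All three coefficients share the factor -5; dividing through by -5 gives  x^2 y'' + x y' + x^2 y = 0.
This matches the Bessel equation x^2 y'' + x y' + (x^2 - nu^2) y = 0 with nu^2 = 0, so nu = 0; the solution bounded at x = 0 is J_0(x).
Frobenius at x = 0: indicial roots ±nu; for r = nu the recurrence k(k + 2nu) c_k = -c_{k-2} gives the standard series J_nu(x) = sum_{k>=0} (-1)^k / (k! (k+nu)!) (x/2)^(2k+nu). Evaluate the first 4 terms:
  k = 0: (-1)^0 / (0! * 0! * 2^0) x^0 = 1/(1*1*1) x^0 = (1) x^0
  k = 1: (-1)^1 / (1! * 1! * 2^2) x^2 = -1/(1*1*4) x^2 = (-1/4) x^2
  k = 2: (-1)^2 / (2! * 2! * 2^4) x^4 = 1/(2*2*16) x^4 = (1/64) x^4
  k = 3: (-1)^3 / (3! * 3! * 2^6) x^6 = -1/(6*6*64) x^6 = (-1/2304) x^6
Hence J_0(x) = -x^6/2304 + x^4/64 - x^2/4 + 1 + ....

J_0(x); series = -x^6/2304 + x^4/64 - x^2/4 + 1


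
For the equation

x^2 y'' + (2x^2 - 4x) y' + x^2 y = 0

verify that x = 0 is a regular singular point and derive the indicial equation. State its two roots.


Divide by x^2 to reach normal form y'' + P_1(x) y' + P_2(x) y = 0 with P_1(x) = 2 - 4/x and P_2(x) = 1.
x = 0 is a singular point because the y'-coefficient 2 - 4/x has a pole at x = 0.
It is a regular singular point because x P_1(x) = p(x) = 2x - 4 and x^2 P_2(x) = q(x) = x^2 are polynomials, hence analytic at x = 0.
p(0) = -4,  q(0) = 0.
Indicial equation: r(r-1) + p(0) r + q(0) = 0, i.e. r^2 + (p(0) - 1) r + q(0) = 0, i.e. r^2 - 5 r = 0.
Discriminant: (-5)^2 - 4(0) = 25, so r = (5 ± 5)/2.
Solving: r_1 = 5, r_2 = 0.

indicial: r^2 - 5 r = 0; roots r_1 = 5, r_2 = 0


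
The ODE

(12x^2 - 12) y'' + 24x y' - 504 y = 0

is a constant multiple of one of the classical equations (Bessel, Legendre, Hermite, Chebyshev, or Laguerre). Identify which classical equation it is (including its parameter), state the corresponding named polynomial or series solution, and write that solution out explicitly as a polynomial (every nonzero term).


All three coefficients share the factor -12; dividing through by -12 gives  (1 - x^2) y'' - 2x y' + 42 y = 0.
This matches the Legendre equation (1 - x^2) y'' - 2x y' + n(n+1) y = 0 (note the -2x y' term) with n(n+1) = 42, so n = 6; the polynomial solution is P_6(x).
With y = sum_k a_k x^k, matching x^k gives (k+2)(k+1) a_{k+2} = [k(k+1) - n(n+1)] a_k = (k - 6)(k + 7) a_k. The right side vanishes at k = 6, so the series with the parity of 6 terminates at degree 6.
Standard normalization (P_n(1) = 1): leading coefficient (2n)!/(2^n (n!)^2) = 479001600/(64*518400) = 231/16, so a_6 = 231/16. Work downward with a_k = (k+1)(k+2) a_{k+2} / ((k - 6)(k + 7)):
  a_4 = (5)(6)(231/16) / ((4 - 6)(4 + 7)) = (3465/8)/(-22) = -315/16
  a_2 = (3)(4)(-315/16) / ((2 - 6)(2 + 7)) = (-945/4)/(-36) = 105/16
  a_0 = (1)(2)(105/16) / ((0 - 6)(0 + 7)) = (105/8)/(-42) = -5/16
Hence P_6(x) = 231 x^6/16 - 315 x^4/16 + 105 x^2/16 - 5/16.

P_6(x); series = 231 x^6/16 - 315 x^4/16 + 105 x^2/16 - 5/16


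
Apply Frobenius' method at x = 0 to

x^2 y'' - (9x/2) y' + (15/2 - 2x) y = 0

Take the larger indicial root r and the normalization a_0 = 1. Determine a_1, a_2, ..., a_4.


Write in Frobenius form y'' + (p(x)/x) y' + (q(x)/x^2) y = 0:
  p(x) = -9/2,  q(x) = 15/2 - 2x.
Indicial equation: r(r-1) + (-9/2) r + (15/2) = 0 -> roots r_1 = 3, r_2 = 5/2.
Take r = r_1 = 3. Let y(x) = x^r sum_{n>=0} a_n x^n with a_0 = 1.
Substitute y = x^r sum a_n x^n and match x^{r+n}. The recurrence is
  D(n) a_n - 2 a_{n-1} = 0,  where D(n) = (r+n)(r+n-1) + (-9/2)(r+n) + (15/2).
  a_n = 2 / D(n) * a_{n-1}.
Since the indicial polynomial factors as (r - r_1)(r - r_2), D(n) = (r_1 + n - r_1)(r_1 + n - r_2) = n(n + 1/2).
Evaluating step by step (a_0 = 1):
  n = 1: D(1) = 1(1 + 1/2) = 3/2; numerator = 2(1) = 2; a_1 = (2)/(3/2) = 4/3
  n = 2: D(2) = 2(2 + 1/2) = 5; numerator = 2(4/3) = 8/3; a_2 = (8/3)/(5) = 8/15
  n = 3: D(3) = 3(3 + 1/2) = 21/2; numerator = 2(8/15) = 16/15; a_3 = (16/15)/(21/2) = 32/315
  n = 4: D(4) = 4(4 + 1/2) = 18; numerator = 2(32/315) = 64/315; a_4 = (64/315)/(18) = 32/2835

r = 3; a_0 = 1; a_1 = 4/3; a_2 = 8/15; a_3 = 32/315; a_4 = 32/2835


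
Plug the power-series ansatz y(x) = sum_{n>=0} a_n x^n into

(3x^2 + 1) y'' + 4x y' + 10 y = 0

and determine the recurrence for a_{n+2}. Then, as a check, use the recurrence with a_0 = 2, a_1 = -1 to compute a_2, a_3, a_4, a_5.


Substitute y = sum_n a_n x^n.
(1 + 3 x^2) y'' contributes (n+2)(n+1) a_{n+2} + 3 n(n-1) a_n at x^n.
4 x y'(x) contributes 4 n a_n at x^n.
10 y(x) contributes 10 a_n at x^n.
Matching x^n: (n+2)(n+1) a_{n+2} + (3 n(n-1) + 4 n + 10) a_n = 0.
Thus a_{n+2} = (-3 n(n-1) - 4 n - 10) / ((n+1)(n+2)) * a_n.

Check with a_0 = 2, a_1 = -1 (apply the recurrence for n = 0, 1, 2, 3): a_0 = 2, a_1 = -1, a_2 = -10, a_3 = 7/3, a_4 = 20, a_5 = -14/3.

a_(n+2) = (-3 n(n-1) - 4 n - 10) / ((n+1)(n+2)) * a_n; check: a_0 = 2, a_1 = -1, a_2 = -10, a_3 = 7/3, a_4 = 20, a_5 = -14/3


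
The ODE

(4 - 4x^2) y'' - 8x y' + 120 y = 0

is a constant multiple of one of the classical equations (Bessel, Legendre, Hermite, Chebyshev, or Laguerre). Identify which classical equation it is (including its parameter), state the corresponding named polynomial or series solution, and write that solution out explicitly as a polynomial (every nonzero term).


All three coefficients share the factor 4; dividing through by 4 gives  (1 - x^2) y'' - 2x y' + 30 y = 0.
This matches the Legendre equation (1 - x^2) y'' - 2x y' + n(n+1) y = 0 (note the -2x y' term) with n(n+1) = 30, so n = 5; the polynomial solution is P_5(x).
With y = sum_k a_k x^k, matching x^k gives (k+2)(k+1) a_{k+2} = [k(k+1) - n(n+1)] a_k = (k - 5)(k + 6) a_k. The right side vanishes at k = 5, so the series with the parity of 5 terminates at degree 5.
Standard normalization (P_n(1) = 1): leading coefficient (2n)!/(2^n (n!)^2) = 3628800/(32*14400) = 63/8, so a_5 = 63/8. Work downward with a_k = (k+1)(k+2) a_{k+2} / ((k - 5)(k + 6)):
  a_3 = (4)(5)(63/8) / ((3 - 5)(3 + 6)) = (315/2)/(-18) = -35/4
  a_1 = (2)(3)(-35/4) / ((1 - 5)(1 + 6)) = (-105/2)/(-28) = 15/8
Hence P_5(x) = 63 x^5/8 - 35 x^3/4 + 15 x/8.

P_5(x); series = 63 x^5/8 - 35 x^3/4 + 15 x/8


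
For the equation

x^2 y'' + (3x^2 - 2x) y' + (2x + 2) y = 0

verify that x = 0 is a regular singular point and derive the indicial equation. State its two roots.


Divide by x^2 to reach normal form y'' + P_1(x) y' + P_2(x) y = 0 with P_1(x) = 3 - 2/x and P_2(x) = 2/x + 2/x^2.
x = 0 is a singular point because the y'-coefficient 3 - 2/x has a pole at x = 0 and the y-coefficient 2/x + 2/x^2 has a pole at x = 0.
It is a regular singular point because x P_1(x) = p(x) = 3x - 2 and x^2 P_2(x) = q(x) = 2x + 2 are polynomials, hence analytic at x = 0.
p(0) = -2,  q(0) = 2.
Indicial equation: r(r-1) + p(0) r + q(0) = 0, i.e. r^2 + (p(0) - 1) r + q(0) = 0, i.e. r^2 - 3 r + 2 = 0.
Discriminant: (-3)^2 - 4(2) = 1, so r = (3 ± 1)/2.
Solving: r_1 = 2, r_2 = 1.

indicial: r^2 - 3 r + 2 = 0; roots r_1 = 2, r_2 = 1


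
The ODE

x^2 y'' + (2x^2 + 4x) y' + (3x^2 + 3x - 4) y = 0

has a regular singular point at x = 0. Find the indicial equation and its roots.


Divide by x^2 to reach normal form y'' + P_1(x) y' + P_2(x) y = 0 with P_1(x) = 2 + 4/x and P_2(x) = 3 + 3/x - 4/x^2.
x = 0 is a singular point because the y'-coefficient 2 + 4/x has a pole at x = 0 and the y-coefficient 3 + 3/x - 4/x^2 has a pole at x = 0.
It is a regular singular point because x P_1(x) = p(x) = 2x + 4 and x^2 P_2(x) = q(x) = 3x^2 + 3x - 4 are polynomials, hence analytic at x = 0.
p(0) = 4,  q(0) = -4.
Indicial equation: r(r-1) + p(0) r + q(0) = 0, i.e. r^2 + (p(0) - 1) r + q(0) = 0, i.e. r^2 + 3 r - 4 = 0.
Discriminant: (3)^2 - 4(-4) = 25, so r = (-3 ± 5)/2.
Solving: r_1 = 1, r_2 = -4.

indicial: r^2 + 3 r - 4 = 0; roots r_1 = 1, r_2 = -4


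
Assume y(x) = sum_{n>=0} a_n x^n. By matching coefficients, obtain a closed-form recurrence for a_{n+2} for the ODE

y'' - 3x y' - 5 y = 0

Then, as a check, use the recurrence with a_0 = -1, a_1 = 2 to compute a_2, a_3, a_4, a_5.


Substitute y = sum_n a_n x^n.
y''(x) has coefficient (n+2)(n+1) a_{n+2} at x^n;
-3 x y'(x) has coefficient -3 n a_n at x^n (shift);
-5 y(x) has coefficient -5 a_n at x^n.
Matching x^n: (n+2)(n+1) a_{n+2} + (-3n - 5) a_n = 0.
Thus a_{n+2} = (3n + 5) / ((n+1)(n+2)) * a_n.

Check with a_0 = -1, a_1 = 2 (apply the recurrence for n = 0, 1, 2, 3): a_0 = -1, a_1 = 2, a_2 = -5/2, a_3 = 8/3, a_4 = -55/24, a_5 = 28/15.

a_(n+2) = (3n + 5) / ((n+1)(n+2)) * a_n; check: a_0 = -1, a_1 = 2, a_2 = -5/2, a_3 = 8/3, a_4 = -55/24, a_5 = 28/15


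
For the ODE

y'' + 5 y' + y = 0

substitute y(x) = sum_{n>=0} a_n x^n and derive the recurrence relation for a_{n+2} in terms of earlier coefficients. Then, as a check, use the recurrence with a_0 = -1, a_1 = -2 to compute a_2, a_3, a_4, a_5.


Substitute y = sum_n a_n x^n.
y''(x) has coefficient (n+2)(n+1) a_{n+2} at x^n;
5 y'(x) has coefficient 5 (n+1) a_{n+1} at x^n;
y(x) has coefficient 1 a_n at x^n.
Matching x^n: (n+2)(n+1) a_{n+2} + 5 (n+1) a_{n+1} + 1 a_n = 0.
Thus a_{n+2} = [-5 (n+1) a_{n+1} - 1 a_n] / ((n+1)(n+2)).

Check with a_0 = -1, a_1 = -2 (apply the recurrence for n = 0, 1, 2, 3): a_0 = -1, a_1 = -2, a_2 = 11/2, a_3 = -53/6, a_4 = 127/12, a_5 = -1217/120.

a_(n+2) = [-5 (n+1) a_(n+1) - 1 a_n] / ((n+1)(n+2)); check: a_0 = -1, a_1 = -2, a_2 = 11/2, a_3 = -53/6, a_4 = 127/12, a_5 = -1217/120


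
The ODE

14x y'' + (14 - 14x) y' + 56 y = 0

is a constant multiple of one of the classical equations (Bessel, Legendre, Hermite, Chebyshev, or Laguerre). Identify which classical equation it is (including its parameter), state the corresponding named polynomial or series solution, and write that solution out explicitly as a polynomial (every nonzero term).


All three coefficients share the factor 14; dividing through by 14 gives  x y'' + (1 - x) y' + 4 y = 0.
This matches the Laguerre equation x y'' + (1 - x) y' + n y = 0 with n = 4; the polynomial solution is L_4(x).
With y = sum_k a_k x^k, matching x^k gives (k+1)k a_{k+1} + (k+1) a_{k+1} - k a_k + n a_k = 0, i.e. (k+1)^2 a_{k+1} = (k - n) a_k = (k - 4) a_k. The right side vanishes at k = 4, so the series terminates at degree 4.
Standard normalization L_n(0) = 1 gives a_0 = 1. Work upward with a_{k+1} = (k - 4) a_k / (k+1)^2:
  a_1 = (0 - 4)(1) / 1^2 = -4/1 = -4
  a_2 = (1 - 4)(-4) / 2^2 = 12/4 = 3
  a_3 = (2 - 4)(3) / 3^2 = -6/9 = -2/3
  a_4 = (3 - 4)(-2/3) / 4^2 = (2/3)/16 = 1/24
Hence L_4(x) = x^4/24 - 2 x^3/3 + 3 x^2 - 4 x + 1.

L_4(x); series = x^4/24 - 2 x^3/3 + 3 x^2 - 4 x + 1


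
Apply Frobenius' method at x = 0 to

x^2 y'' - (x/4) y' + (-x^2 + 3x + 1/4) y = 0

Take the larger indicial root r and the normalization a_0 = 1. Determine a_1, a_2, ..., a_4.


Write in Frobenius form y'' + (p(x)/x) y' + (q(x)/x^2) y = 0:
  p(x) = -1/4,  q(x) = -x^2 + 3x + 1/4.
Indicial equation: r(r-1) + (-1/4) r + (1/4) = 0 -> roots r_1 = 1, r_2 = 1/4.
Take r = r_1 = 1. Let y(x) = x^r sum_{n>=0} a_n x^n with a_0 = 1.
Substitute y = x^r sum a_n x^n and match x^{r+n}. The recurrence is
  D(n) a_n + 3 a_{n-1} - 1 a_{n-2} = 0,  where D(n) = (r+n)(r+n-1) + (-1/4)(r+n) + (1/4).
  a_n = [-3 a_{n-1} + 1 a_{n-2}] / D(n).
Since the indicial polynomial factors as (r - r_1)(r - r_2), D(n) = (r_1 + n - r_1)(r_1 + n - r_2) = n(n + 3/4).
Evaluating step by step (a_0 = 1):
  n = 1: D(1) = 1(1 + 3/4) = 7/4; numerator = -3(1) = -3; a_1 = (-3)/(7/4) = -12/7
  n = 2: D(2) = 2(2 + 3/4) = 11/2; numerator = -3(-12/7) + 1(1) = 43/7; a_2 = (43/7)/(11/2) = 86/77
  n = 3: D(3) = 3(3 + 3/4) = 45/4; numerator = -3(86/77) + 1(-12/7) = -390/77; a_3 = (-390/77)/(45/4) = -104/231
  n = 4: D(4) = 4(4 + 3/4) = 19; numerator = -3(-104/231) + 1(86/77) = 190/77; a_4 = (190/77)/(19) = 10/77

r = 1; a_0 = 1; a_1 = -12/7; a_2 = 86/77; a_3 = -104/231; a_4 = 10/77


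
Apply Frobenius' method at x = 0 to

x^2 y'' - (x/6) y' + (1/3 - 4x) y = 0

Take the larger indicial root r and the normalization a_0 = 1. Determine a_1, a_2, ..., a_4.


Write in Frobenius form y'' + (p(x)/x) y' + (q(x)/x^2) y = 0:
  p(x) = -1/6,  q(x) = 1/3 - 4x.
Indicial equation: r(r-1) + (-1/6) r + (1/3) = 0 -> roots r_1 = 2/3, r_2 = 1/2.
Take r = r_1 = 2/3. Let y(x) = x^r sum_{n>=0} a_n x^n with a_0 = 1.
Substitute y = x^r sum a_n x^n and match x^{r+n}. The recurrence is
  D(n) a_n - 4 a_{n-1} = 0,  where D(n) = (r+n)(r+n-1) + (-1/6)(r+n) + (1/3).
  a_n = 4 / D(n) * a_{n-1}.
Since the indicial polynomial factors as (r - r_1)(r - r_2), D(n) = (r_1 + n - r_1)(r_1 + n - r_2) = n(n + 1/6).
Evaluating step by step (a_0 = 1):
  n = 1: D(1) = 1(1 + 1/6) = 7/6; numerator = 4(1) = 4; a_1 = (4)/(7/6) = 24/7
  n = 2: D(2) = 2(2 + 1/6) = 13/3; numerator = 4(24/7) = 96/7; a_2 = (96/7)/(13/3) = 288/91
  n = 3: D(3) = 3(3 + 1/6) = 19/2; numerator = 4(288/91) = 1152/91; a_3 = (1152/91)/(19/2) = 2304/1729
  n = 4: D(4) = 4(4 + 1/6) = 50/3; numerator = 4(2304/1729) = 9216/1729; a_4 = (9216/1729)/(50/3) = 13824/43225

r = 2/3; a_0 = 1; a_1 = 24/7; a_2 = 288/91; a_3 = 2304/1729; a_4 = 13824/43225


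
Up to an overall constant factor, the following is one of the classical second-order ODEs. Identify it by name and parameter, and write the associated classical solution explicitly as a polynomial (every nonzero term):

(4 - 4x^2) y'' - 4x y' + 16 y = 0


All three coefficients share the factor 4; dividing through by 4 gives  (1 - x^2) y'' - x y' + 4 y = 0.
This matches the Chebyshev equation (1 - x^2) y'' - x y' + n^2 y = 0 (note the -x y' term, not -2x y') with n^2 = 4, so n = 2; the polynomial solution is T_2(x).
With y = sum_k a_k x^k, matching x^k gives (k+2)(k+1) a_{k+2} = (k^2 - n^2) a_k = (k - 2)(k + 2) a_k. The right side vanishes at k = 2, so the series with the parity of 2 terminates at degree 2.
Standard normalization: leading coefficient of T_n is 2^(n-1), so a_2 = 2^1 = 2. Work downward with a_k = (k+1)(k+2) a_{k+2} / ((k - 2)(k + 2)):
  a_0 = (1)(2)(2) / ((0 - 2)(0 + 2)) = 4/(-4) = -1
Hence T_2(x) = 2 x^2 - 1.

T_2(x); series = 2 x^2 - 1
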